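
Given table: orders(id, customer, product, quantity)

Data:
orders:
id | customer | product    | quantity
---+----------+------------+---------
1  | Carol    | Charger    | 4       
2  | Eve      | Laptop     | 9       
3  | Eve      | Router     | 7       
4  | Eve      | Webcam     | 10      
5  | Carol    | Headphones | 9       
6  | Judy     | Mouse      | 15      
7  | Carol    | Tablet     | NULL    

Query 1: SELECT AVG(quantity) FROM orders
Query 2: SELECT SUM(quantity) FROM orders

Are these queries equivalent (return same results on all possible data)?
No, not equivalent

Query 1 returns: [(9.0,)]
Query 2 returns: [(54,)]

Reason: AVG vs SUM give different aggregate values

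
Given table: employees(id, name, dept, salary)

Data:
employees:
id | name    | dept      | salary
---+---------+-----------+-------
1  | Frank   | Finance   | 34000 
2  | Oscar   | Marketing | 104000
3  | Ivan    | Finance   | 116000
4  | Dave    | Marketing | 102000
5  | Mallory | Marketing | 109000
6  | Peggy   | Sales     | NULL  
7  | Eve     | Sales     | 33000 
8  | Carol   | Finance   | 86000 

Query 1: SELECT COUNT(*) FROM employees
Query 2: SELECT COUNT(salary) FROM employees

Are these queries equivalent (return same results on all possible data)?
No, not equivalent

Query 1 returns: [(8,)]
Query 2 returns: [(7,)]

Reason: COUNT(*) includes NULLs, COUNT(column) excludes them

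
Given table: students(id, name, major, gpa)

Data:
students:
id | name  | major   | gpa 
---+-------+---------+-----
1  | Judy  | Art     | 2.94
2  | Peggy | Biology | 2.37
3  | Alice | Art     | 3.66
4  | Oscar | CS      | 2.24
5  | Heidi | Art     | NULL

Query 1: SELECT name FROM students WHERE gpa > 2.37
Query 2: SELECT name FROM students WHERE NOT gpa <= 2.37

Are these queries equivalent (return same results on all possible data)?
Yes, equivalent

Both queries return: [('Alice',), ('Judy',)]

Reason: Both filter gpa > 2.37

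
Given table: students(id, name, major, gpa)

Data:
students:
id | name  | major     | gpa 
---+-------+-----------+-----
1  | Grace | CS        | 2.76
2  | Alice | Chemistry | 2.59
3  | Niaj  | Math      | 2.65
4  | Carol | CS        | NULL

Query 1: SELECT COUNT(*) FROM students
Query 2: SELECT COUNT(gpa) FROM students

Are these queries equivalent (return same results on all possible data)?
No, not equivalent

Query 1 returns: [(4,)]
Query 2 returns: [(3,)]

Reason: COUNT(*) includes NULLs, COUNT(column) excludes them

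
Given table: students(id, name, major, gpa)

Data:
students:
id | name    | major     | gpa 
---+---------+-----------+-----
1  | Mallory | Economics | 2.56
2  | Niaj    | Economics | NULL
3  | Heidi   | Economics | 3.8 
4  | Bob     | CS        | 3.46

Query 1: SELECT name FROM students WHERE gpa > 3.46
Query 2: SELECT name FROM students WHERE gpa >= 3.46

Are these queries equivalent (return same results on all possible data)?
No, not equivalent

Query 1 returns: [('Heidi',)]
Query 2 returns: [('Heidi',), ('Bob',)]

Reason: > vs >= gives different results when gpa = 3.46 exists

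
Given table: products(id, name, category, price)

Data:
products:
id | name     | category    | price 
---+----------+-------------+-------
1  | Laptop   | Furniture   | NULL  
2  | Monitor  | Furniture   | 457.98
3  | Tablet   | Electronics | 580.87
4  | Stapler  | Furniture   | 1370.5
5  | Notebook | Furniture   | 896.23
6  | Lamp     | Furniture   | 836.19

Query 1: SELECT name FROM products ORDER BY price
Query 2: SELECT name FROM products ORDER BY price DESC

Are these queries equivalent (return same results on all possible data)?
No, not equivalent

Query 1 returns: [('Laptop',), ('Monitor',), ('Tablet',), ('Lamp',), ('Notebook',), ('Stapler',)]
Query 2 returns: [('Stapler',), ('Notebook',), ('Lamp',), ('Tablet',), ('Monitor',), ('Laptop',)]

Reason: ASC vs DESC gives opposite ordering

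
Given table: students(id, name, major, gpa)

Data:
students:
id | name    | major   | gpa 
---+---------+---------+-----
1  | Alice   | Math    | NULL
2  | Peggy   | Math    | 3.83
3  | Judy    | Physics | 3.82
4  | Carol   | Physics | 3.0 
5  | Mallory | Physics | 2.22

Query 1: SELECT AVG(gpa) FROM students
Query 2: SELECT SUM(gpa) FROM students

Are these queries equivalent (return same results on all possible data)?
No, not equivalent

Query 1 returns: [(3.2175000000000002,)]
Query 2 returns: [(12.870000000000001,)]

Reason: AVG vs SUM give different aggregate values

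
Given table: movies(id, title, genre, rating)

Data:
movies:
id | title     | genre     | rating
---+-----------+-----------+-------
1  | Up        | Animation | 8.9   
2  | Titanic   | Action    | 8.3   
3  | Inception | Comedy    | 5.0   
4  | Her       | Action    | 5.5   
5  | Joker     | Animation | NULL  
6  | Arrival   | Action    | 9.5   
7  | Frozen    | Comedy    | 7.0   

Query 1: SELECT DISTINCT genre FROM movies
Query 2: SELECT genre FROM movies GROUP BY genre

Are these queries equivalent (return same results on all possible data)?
Yes, equivalent

Both queries return: [('Action',), ('Animation',), ('Comedy',)]

Reason: Both get unique genres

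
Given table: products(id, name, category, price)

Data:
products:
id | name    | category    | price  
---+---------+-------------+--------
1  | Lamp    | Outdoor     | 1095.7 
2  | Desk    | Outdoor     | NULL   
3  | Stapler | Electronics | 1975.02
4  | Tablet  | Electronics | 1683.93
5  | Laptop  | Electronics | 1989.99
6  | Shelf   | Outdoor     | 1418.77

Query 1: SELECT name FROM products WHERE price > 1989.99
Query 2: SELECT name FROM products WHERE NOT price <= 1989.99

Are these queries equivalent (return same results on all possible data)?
Yes, equivalent

Both queries return: []

Reason: Both filter price > 1989.99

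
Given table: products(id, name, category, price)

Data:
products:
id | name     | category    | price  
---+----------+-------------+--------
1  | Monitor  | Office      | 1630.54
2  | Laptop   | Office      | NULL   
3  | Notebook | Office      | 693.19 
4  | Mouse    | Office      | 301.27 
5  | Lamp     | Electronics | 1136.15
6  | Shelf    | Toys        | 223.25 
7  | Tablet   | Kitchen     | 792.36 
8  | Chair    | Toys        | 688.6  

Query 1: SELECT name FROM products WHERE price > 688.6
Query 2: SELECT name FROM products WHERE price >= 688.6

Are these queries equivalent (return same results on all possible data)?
No, not equivalent

Query 1 returns: [('Monitor',), ('Notebook',), ('Lamp',), ('Tablet',)]
Query 2 returns: [('Monitor',), ('Notebook',), ('Lamp',), ('Tablet',), ('Chair',)]

Reason: > vs >= gives different results when price = 688.6 exists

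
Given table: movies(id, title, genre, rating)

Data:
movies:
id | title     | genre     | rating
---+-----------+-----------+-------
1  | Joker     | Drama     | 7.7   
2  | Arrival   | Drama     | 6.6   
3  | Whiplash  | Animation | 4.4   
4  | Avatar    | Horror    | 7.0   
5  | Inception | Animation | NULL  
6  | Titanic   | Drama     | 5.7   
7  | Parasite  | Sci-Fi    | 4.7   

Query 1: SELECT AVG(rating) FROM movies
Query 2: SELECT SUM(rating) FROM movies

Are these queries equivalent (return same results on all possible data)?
No, not equivalent

Query 1 returns: [(6.016666666666667,)]
Query 2 returns: [(36.1,)]

Reason: AVG vs SUM give different aggregate values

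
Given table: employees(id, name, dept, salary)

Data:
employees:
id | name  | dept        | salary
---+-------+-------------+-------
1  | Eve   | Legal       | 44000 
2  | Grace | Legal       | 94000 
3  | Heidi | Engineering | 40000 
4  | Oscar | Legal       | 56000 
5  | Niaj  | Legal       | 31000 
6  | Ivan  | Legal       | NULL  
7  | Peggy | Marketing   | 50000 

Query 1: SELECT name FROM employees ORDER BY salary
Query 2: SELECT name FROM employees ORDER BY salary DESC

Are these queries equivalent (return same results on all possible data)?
No, not equivalent

Query 1 returns: [('Ivan',), ('Niaj',), ('Heidi',), ('Eve',), ('Peggy',), ('Oscar',), ('Grace',)]
Query 2 returns: [('Grace',), ('Oscar',), ('Peggy',), ('Eve',), ('Heidi',), ('Niaj',), ('Ivan',)]

Reason: ASC vs DESC gives opposite ordering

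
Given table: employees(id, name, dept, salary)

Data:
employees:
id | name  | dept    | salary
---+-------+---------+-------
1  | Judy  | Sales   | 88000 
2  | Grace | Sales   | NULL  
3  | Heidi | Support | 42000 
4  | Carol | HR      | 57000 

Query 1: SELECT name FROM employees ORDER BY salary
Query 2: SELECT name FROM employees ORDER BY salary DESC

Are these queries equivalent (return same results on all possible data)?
No, not equivalent

Query 1 returns: [('Grace',), ('Heidi',), ('Carol',), ('Judy',)]
Query 2 returns: [('Judy',), ('Carol',), ('Heidi',), ('Grace',)]

Reason: ASC vs DESC gives opposite ordering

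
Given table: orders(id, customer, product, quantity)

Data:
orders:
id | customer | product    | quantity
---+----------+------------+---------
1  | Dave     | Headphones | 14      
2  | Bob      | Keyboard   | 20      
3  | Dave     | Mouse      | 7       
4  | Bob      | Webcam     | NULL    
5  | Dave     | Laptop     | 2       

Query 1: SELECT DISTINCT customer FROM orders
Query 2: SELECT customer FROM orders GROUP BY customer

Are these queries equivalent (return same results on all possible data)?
Yes, equivalent

Both queries return: [('Bob',), ('Dave',)]

Reason: Both get unique customers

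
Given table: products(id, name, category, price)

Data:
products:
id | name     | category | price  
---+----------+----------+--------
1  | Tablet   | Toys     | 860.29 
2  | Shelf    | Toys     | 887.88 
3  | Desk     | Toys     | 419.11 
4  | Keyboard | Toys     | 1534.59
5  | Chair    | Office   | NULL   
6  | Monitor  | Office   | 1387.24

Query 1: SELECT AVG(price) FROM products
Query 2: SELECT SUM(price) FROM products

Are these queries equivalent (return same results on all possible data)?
No, not equivalent

Query 1 returns: [(1017.8219999999999,)]
Query 2 returns: [(5089.11,)]

Reason: AVG vs SUM give different aggregate values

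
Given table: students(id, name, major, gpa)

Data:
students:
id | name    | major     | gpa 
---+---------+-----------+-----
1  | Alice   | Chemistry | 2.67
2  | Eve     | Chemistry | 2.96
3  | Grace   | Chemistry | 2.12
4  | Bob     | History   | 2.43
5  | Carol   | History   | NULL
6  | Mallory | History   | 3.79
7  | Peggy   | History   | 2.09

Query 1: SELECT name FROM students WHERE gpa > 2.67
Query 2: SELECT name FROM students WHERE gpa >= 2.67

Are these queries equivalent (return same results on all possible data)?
No, not equivalent

Query 1 returns: [('Eve',), ('Mallory',)]
Query 2 returns: [('Alice',), ('Eve',), ('Mallory',)]

Reason: > vs >= gives different results when gpa = 2.67 exists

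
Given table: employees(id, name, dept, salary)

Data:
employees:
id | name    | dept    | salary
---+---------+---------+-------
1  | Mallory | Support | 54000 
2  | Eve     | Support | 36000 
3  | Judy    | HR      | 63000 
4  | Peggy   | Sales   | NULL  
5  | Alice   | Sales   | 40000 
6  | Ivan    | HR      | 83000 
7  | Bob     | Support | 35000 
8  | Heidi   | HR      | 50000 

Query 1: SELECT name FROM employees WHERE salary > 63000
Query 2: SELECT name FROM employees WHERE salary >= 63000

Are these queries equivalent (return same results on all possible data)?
No, not equivalent

Query 1 returns: [('Ivan',)]
Query 2 returns: [('Judy',), ('Ivan',)]

Reason: > vs >= gives different results when salary = 63000 exists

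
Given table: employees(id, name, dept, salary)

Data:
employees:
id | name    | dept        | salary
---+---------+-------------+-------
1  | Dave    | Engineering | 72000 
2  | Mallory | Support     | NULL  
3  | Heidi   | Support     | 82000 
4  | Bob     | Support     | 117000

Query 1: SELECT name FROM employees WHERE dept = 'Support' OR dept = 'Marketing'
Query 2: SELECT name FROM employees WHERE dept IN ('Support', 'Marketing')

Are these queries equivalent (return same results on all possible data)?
Yes, equivalent

Both queries return: [('Bob',), ('Heidi',), ('Mallory',)]

Reason: OR vs IN are equivalent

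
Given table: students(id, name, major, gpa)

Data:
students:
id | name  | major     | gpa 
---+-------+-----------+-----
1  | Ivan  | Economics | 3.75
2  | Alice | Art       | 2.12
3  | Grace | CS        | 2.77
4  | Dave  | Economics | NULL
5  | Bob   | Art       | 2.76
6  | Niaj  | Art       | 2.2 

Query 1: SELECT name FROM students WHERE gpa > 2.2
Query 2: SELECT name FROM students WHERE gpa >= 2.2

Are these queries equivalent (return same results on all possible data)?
No, not equivalent

Query 1 returns: [('Ivan',), ('Grace',), ('Bob',)]
Query 2 returns: [('Ivan',), ('Grace',), ('Bob',), ('Niaj',)]

Reason: > vs >= gives different results when gpa = 2.2 exists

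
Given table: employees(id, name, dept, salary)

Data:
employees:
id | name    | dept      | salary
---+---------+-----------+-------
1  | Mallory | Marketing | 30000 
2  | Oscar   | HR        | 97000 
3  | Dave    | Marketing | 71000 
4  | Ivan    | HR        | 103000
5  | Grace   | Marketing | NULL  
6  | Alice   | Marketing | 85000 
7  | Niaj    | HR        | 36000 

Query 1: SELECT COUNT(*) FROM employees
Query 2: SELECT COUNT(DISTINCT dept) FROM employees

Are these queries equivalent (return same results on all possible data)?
No, not equivalent

Query 1 returns: [(7,)]
Query 2 returns: [(2,)]

Reason: COUNT(*) counts rows, COUNT(DISTINCT dept) counts unique depts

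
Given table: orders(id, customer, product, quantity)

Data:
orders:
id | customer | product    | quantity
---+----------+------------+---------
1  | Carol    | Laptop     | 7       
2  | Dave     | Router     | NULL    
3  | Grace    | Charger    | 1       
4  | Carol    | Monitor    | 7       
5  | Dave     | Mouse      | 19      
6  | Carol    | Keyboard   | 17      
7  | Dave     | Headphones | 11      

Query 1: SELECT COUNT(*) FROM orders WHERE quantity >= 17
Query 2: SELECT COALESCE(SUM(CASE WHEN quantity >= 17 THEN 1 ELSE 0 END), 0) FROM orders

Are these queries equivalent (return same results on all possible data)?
Yes, equivalent

Both queries return: [(2,)]

Reason: COUNT with WHERE vs conditional SUM (COALESCE handles empty-table NULL)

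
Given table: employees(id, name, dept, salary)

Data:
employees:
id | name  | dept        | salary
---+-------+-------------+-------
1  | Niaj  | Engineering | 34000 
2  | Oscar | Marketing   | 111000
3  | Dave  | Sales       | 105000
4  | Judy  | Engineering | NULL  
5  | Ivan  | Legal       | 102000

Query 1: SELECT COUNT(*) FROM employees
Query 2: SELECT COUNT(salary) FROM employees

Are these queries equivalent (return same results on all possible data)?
No, not equivalent

Query 1 returns: [(5,)]
Query 2 returns: [(4,)]

Reason: COUNT(*) includes NULLs, COUNT(column) excludes them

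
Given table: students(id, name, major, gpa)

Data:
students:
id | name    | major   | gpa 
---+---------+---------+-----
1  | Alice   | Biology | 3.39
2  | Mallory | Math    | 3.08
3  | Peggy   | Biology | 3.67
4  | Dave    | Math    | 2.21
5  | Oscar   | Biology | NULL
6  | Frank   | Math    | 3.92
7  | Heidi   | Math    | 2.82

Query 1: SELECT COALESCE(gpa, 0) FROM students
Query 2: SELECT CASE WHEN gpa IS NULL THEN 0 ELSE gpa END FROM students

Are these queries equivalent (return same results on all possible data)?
Yes, equivalent

Both queries return: [(0,), (2.21,), (2.82,), (3.08,), (3.39,), (3.67,), (3.92,)]

Reason: COALESCE vs CASE for NULL handling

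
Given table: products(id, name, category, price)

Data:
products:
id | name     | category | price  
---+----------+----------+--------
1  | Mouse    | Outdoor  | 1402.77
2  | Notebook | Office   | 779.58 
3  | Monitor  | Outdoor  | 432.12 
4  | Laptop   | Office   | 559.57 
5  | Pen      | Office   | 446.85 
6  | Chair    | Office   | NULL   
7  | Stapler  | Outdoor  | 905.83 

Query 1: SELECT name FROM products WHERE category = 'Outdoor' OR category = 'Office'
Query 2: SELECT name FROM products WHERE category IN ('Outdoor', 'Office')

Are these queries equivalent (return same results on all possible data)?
Yes, equivalent

Both queries return: [('Chair',), ('Laptop',), ('Monitor',), ('Mouse',), ('Notebook',), ('Pen',), ('Stapler',)]

Reason: OR vs IN are equivalent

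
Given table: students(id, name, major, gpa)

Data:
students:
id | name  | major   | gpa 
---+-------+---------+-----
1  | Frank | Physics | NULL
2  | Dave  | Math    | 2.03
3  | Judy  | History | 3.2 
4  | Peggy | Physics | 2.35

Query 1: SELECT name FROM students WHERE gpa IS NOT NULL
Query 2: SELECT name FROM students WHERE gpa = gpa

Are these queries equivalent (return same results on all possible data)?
Yes, equivalent

Both queries return: [('Dave',), ('Judy',), ('Peggy',)]

Reason: IS NOT NULL vs self-equality (both exclude NULLs)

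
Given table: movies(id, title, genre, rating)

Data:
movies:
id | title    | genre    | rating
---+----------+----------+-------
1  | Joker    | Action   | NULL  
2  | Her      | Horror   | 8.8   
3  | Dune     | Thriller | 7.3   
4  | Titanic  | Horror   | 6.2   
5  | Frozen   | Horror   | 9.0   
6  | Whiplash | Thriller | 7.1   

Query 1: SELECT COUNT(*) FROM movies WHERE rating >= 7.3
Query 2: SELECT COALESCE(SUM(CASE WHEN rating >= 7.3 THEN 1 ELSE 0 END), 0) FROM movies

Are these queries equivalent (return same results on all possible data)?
Yes, equivalent

Both queries return: [(3,)]

Reason: COUNT with WHERE vs conditional SUM (COALESCE handles empty-table NULL)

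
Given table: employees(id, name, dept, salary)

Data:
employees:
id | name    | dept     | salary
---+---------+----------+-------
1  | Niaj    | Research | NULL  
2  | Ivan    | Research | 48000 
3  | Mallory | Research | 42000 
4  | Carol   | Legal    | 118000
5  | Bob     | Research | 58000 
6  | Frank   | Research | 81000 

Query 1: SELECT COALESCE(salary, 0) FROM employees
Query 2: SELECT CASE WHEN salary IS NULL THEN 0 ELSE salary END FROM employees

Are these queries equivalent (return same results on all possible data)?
Yes, equivalent

Both queries return: [(0,), (42000,), (48000,), (58000,), (81000,), (118000,)]

Reason: COALESCE vs CASE for NULL handling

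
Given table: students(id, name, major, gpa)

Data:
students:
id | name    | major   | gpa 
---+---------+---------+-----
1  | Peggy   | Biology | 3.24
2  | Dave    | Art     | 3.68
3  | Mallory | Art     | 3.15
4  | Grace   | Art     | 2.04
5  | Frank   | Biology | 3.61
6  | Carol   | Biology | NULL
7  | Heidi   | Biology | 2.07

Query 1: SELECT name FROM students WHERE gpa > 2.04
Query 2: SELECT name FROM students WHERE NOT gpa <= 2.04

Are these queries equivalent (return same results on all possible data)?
Yes, equivalent

Both queries return: [('Dave',), ('Frank',), ('Heidi',), ('Mallory',), ('Peggy',)]

Reason: Both filter gpa > 2.04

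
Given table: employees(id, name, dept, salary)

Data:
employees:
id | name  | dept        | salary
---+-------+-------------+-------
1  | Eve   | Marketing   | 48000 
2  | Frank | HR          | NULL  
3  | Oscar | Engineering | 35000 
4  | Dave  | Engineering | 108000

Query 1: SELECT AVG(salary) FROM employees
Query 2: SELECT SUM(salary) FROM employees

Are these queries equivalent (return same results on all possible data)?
No, not equivalent

Query 1 returns: [(63666.666666666664,)]
Query 2 returns: [(191000,)]

Reason: AVG vs SUM give different aggregate values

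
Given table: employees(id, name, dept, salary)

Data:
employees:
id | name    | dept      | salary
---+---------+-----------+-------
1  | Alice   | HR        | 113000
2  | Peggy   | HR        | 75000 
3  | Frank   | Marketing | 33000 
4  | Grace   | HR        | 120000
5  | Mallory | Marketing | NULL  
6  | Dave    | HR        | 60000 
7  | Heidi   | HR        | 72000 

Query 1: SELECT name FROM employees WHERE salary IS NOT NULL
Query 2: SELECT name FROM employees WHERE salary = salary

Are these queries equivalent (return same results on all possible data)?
Yes, equivalent

Both queries return: [('Alice',), ('Dave',), ('Frank',), ('Grace',), ('Heidi',), ('Peggy',)]

Reason: IS NOT NULL vs self-equality (both exclude NULLs)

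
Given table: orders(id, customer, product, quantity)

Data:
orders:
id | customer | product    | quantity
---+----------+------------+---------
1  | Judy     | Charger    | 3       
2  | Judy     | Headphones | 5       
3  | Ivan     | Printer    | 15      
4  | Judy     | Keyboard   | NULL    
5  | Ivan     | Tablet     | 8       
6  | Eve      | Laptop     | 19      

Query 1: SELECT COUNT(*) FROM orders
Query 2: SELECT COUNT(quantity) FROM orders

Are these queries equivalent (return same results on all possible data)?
No, not equivalent

Query 1 returns: [(6,)]
Query 2 returns: [(5,)]

Reason: COUNT(*) includes NULLs, COUNT(column) excludes them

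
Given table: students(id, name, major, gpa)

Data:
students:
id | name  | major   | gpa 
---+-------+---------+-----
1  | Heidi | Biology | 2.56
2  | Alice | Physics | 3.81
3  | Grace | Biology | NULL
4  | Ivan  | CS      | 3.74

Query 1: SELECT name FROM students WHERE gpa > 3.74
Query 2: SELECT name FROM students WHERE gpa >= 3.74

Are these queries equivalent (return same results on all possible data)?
No, not equivalent

Query 1 returns: [('Alice',)]
Query 2 returns: [('Alice',), ('Ivan',)]

Reason: > vs >= gives different results when gpa = 3.74 exists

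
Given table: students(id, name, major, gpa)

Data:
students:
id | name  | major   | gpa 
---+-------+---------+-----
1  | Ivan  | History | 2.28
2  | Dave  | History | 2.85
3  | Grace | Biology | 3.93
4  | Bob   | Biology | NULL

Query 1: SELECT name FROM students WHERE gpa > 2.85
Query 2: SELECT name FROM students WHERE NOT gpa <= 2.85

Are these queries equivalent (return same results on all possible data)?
Yes, equivalent

Both queries return: [('Grace',)]

Reason: Both filter gpa > 2.85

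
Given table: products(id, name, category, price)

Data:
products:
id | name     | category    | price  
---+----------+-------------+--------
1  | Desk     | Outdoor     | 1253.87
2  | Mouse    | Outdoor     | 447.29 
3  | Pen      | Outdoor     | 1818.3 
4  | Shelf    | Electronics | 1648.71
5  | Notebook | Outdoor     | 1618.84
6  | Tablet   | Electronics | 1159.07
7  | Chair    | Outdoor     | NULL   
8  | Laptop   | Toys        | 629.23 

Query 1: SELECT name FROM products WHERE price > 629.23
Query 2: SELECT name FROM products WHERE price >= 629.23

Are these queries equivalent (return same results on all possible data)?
No, not equivalent

Query 1 returns: [('Desk',), ('Pen',), ('Shelf',), ('Notebook',), ('Tablet',)]
Query 2 returns: [('Desk',), ('Pen',), ('Shelf',), ('Notebook',), ('Tablet',), ('Laptop',)]

Reason: > vs >= gives different results when price = 629.23 exists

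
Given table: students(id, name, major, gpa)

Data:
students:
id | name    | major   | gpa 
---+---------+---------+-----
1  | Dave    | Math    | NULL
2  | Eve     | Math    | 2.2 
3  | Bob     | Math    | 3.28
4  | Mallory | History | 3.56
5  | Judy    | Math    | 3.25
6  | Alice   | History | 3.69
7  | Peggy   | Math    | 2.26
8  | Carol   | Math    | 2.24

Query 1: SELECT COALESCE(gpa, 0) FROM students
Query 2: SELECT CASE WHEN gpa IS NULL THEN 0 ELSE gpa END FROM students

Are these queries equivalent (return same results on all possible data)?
Yes, equivalent

Both queries return: [(0,), (2.2,), (2.24,), (2.26,), (3.25,), (3.28,), (3.56,), (3.69,)]

Reason: COALESCE vs CASE for NULL handling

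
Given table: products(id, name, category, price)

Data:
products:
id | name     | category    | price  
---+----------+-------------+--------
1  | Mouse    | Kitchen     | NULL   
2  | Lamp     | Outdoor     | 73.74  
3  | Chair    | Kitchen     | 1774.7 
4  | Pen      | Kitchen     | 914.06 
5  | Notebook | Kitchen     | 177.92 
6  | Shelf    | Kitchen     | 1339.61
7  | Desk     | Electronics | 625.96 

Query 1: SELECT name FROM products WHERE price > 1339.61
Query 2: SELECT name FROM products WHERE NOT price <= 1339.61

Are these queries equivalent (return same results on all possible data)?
Yes, equivalent

Both queries return: [('Chair',)]

Reason: Both filter price > 1339.61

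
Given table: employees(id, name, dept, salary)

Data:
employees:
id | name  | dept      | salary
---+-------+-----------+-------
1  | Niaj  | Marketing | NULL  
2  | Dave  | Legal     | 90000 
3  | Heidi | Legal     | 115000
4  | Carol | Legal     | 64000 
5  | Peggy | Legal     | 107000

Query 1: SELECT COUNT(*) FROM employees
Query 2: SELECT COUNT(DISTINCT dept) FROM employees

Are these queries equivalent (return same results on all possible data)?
No, not equivalent

Query 1 returns: [(5,)]
Query 2 returns: [(2,)]

Reason: COUNT(*) counts rows, COUNT(DISTINCT dept) counts unique depts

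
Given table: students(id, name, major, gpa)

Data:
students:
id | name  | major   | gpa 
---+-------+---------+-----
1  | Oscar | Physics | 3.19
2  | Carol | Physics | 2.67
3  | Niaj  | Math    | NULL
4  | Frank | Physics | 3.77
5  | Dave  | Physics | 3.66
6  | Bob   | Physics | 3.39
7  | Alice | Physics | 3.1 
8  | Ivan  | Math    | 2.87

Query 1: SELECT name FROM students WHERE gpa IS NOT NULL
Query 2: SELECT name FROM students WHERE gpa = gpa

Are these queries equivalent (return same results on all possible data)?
Yes, equivalent

Both queries return: [('Alice',), ('Bob',), ('Carol',), ('Dave',), ('Frank',), ('Ivan',), ('Oscar',)]

Reason: IS NOT NULL vs self-equality (both exclude NULLs)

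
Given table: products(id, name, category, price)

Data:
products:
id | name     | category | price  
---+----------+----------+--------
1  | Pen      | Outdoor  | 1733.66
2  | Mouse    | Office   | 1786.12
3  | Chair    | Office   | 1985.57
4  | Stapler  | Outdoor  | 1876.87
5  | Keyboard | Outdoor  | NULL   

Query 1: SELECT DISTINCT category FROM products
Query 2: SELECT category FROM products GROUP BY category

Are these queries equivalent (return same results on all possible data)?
Yes, equivalent

Both queries return: [('Office',), ('Outdoor',)]

Reason: Both get unique categorys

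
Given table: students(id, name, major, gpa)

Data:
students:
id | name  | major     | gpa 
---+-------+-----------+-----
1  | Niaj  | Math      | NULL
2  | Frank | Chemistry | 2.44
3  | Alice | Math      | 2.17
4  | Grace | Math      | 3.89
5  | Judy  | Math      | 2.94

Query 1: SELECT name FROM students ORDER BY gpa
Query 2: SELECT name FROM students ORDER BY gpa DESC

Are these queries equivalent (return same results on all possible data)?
No, not equivalent

Query 1 returns: [('Niaj',), ('Alice',), ('Frank',), ('Judy',), ('Grace',)]
Query 2 returns: [('Grace',), ('Judy',), ('Frank',), ('Alice',), ('Niaj',)]

Reason: ASC vs DESC gives opposite ordering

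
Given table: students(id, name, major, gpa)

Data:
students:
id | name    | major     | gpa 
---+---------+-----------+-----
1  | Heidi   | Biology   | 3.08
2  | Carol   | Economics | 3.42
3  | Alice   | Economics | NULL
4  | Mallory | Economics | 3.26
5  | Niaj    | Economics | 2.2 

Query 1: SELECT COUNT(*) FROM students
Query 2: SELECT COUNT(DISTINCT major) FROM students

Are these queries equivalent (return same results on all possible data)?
No, not equivalent

Query 1 returns: [(5,)]
Query 2 returns: [(2,)]

Reason: COUNT(*) counts rows, COUNT(DISTINCT major) counts unique majors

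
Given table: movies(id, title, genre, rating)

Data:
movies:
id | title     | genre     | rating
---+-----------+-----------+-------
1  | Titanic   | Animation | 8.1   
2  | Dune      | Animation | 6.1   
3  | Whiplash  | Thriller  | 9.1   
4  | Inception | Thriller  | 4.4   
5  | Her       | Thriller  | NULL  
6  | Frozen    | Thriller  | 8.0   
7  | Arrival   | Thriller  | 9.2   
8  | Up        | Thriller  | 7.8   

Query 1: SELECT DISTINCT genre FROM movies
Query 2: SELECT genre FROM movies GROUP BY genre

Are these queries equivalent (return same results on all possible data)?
Yes, equivalent

Both queries return: [('Animation',), ('Thriller',)]

Reason: Both get unique genres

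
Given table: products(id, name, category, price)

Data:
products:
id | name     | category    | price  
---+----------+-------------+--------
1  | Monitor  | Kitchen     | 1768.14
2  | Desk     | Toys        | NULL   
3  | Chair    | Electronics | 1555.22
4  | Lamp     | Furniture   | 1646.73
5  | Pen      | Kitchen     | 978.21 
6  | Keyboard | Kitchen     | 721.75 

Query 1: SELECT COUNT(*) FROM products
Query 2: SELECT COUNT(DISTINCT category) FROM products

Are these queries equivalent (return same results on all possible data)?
No, not equivalent

Query 1 returns: [(6,)]
Query 2 returns: [(4,)]

Reason: COUNT(*) counts rows, COUNT(DISTINCT category) counts unique categorys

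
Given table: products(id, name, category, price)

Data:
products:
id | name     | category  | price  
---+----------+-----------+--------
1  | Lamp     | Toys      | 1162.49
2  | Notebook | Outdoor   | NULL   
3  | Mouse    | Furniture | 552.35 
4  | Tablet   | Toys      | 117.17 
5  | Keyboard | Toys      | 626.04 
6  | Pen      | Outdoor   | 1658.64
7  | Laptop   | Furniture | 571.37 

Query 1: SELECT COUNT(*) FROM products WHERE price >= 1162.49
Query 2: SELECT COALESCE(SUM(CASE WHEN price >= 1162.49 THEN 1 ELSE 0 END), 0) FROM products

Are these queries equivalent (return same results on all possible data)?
Yes, equivalent

Both queries return: [(2,)]

Reason: COUNT with WHERE vs conditional SUM (COALESCE handles empty-table NULL)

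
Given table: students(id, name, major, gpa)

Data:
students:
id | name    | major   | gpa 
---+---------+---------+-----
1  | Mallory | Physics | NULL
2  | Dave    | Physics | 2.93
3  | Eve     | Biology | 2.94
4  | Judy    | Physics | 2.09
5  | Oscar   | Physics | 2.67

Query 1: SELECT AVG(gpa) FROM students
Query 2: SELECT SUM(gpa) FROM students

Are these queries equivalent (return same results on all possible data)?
No, not equivalent

Query 1 returns: [(2.6574999999999998,)]
Query 2 returns: [(10.629999999999999,)]

Reason: AVG vs SUM give different aggregate values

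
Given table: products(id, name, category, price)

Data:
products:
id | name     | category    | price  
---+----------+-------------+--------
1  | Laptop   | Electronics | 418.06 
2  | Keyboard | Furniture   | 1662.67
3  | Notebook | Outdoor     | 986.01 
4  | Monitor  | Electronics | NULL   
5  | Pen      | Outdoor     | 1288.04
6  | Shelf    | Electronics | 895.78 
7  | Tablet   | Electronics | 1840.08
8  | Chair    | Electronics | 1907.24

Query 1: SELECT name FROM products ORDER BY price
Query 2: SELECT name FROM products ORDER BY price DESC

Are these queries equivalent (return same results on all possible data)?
No, not equivalent

Query 1 returns: [('Monitor',), ('Laptop',), ('Shelf',), ('Notebook',), ('Pen',), ('Keyboard',), ('Tablet',), ('Chair',)]
Query 2 returns: [('Chair',), ('Tablet',), ('Keyboard',), ('Pen',), ('Notebook',), ('Shelf',), ('Laptop',), ('Monitor',)]

Reason: ASC vs DESC gives opposite ordering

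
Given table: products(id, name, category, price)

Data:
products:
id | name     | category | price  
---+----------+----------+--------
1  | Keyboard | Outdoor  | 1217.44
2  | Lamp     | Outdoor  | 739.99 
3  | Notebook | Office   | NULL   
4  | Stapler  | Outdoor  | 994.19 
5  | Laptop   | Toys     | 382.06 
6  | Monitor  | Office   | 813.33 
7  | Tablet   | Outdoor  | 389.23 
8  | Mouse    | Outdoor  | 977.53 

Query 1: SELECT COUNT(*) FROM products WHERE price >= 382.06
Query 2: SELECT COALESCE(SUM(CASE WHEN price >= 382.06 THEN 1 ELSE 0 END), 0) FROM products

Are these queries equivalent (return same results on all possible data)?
Yes, equivalent

Both queries return: [(7,)]

Reason: COUNT with WHERE vs conditional SUM (COALESCE handles empty-table NULL)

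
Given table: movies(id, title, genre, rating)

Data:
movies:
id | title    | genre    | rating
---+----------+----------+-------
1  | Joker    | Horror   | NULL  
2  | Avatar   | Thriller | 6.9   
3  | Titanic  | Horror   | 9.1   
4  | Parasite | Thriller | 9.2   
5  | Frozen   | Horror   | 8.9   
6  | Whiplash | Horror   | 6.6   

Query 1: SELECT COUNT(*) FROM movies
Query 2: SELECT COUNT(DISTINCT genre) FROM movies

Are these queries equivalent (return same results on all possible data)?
No, not equivalent

Query 1 returns: [(6,)]
Query 2 returns: [(2,)]

Reason: COUNT(*) counts rows, COUNT(DISTINCT genre) counts unique genres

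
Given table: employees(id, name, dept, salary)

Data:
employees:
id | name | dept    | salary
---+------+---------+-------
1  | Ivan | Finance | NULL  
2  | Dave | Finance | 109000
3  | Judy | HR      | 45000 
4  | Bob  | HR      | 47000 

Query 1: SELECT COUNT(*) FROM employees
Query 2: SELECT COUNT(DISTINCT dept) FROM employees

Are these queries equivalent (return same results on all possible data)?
No, not equivalent

Query 1 returns: [(4,)]
Query 2 returns: [(2,)]

Reason: COUNT(*) counts rows, COUNT(DISTINCT dept) counts unique depts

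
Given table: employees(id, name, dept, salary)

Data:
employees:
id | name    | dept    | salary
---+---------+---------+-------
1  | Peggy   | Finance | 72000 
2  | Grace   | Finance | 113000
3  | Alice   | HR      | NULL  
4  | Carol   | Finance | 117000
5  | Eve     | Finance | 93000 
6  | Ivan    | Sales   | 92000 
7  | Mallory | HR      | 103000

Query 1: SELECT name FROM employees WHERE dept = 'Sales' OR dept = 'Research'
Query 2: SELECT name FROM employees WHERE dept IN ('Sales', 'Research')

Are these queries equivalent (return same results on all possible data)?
Yes, equivalent

Both queries return: [('Ivan',)]

Reason: OR vs IN are equivalent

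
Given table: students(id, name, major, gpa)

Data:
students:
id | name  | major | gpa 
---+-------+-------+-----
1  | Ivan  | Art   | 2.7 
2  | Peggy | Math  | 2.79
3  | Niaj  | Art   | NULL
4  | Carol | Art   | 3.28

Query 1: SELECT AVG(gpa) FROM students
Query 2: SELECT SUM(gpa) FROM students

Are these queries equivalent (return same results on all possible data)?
No, not equivalent

Query 1 returns: [(2.9233333333333333,)]
Query 2 returns: [(8.77,)]

Reason: AVG vs SUM give different aggregate values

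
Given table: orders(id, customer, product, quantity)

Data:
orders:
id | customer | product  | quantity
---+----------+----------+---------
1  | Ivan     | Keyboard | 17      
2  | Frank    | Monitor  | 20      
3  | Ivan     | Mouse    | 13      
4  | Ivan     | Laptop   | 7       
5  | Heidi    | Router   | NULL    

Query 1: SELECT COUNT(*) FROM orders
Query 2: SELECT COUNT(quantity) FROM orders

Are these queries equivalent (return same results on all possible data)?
No, not equivalent

Query 1 returns: [(5,)]
Query 2 returns: [(4,)]

Reason: COUNT(*) includes NULLs, COUNT(column) excludes them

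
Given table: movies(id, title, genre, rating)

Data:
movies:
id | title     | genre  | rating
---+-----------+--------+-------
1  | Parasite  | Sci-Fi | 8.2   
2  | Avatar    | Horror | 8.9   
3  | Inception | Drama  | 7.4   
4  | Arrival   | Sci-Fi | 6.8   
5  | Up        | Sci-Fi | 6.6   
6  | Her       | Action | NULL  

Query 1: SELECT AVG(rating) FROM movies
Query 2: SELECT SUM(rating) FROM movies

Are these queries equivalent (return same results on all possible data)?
No, not equivalent

Query 1 returns: [(7.58,)]
Query 2 returns: [(37.9,)]

Reason: AVG vs SUM give different aggregate values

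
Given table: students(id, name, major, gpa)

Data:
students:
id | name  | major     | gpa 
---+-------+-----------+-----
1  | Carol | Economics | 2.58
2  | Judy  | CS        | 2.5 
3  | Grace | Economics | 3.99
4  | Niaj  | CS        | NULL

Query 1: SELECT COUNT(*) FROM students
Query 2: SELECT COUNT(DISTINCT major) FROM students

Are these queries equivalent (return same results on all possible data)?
No, not equivalent

Query 1 returns: [(4,)]
Query 2 returns: [(2,)]

Reason: COUNT(*) counts rows, COUNT(DISTINCT major) counts unique majors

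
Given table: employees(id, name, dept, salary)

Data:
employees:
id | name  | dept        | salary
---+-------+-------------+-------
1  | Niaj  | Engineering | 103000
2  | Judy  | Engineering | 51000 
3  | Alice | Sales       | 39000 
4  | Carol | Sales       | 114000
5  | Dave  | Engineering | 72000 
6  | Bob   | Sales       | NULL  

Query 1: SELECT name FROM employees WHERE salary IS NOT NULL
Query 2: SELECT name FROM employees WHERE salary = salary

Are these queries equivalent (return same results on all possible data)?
Yes, equivalent

Both queries return: [('Alice',), ('Carol',), ('Dave',), ('Judy',), ('Niaj',)]

Reason: IS NOT NULL vs self-equality (both exclude NULLs)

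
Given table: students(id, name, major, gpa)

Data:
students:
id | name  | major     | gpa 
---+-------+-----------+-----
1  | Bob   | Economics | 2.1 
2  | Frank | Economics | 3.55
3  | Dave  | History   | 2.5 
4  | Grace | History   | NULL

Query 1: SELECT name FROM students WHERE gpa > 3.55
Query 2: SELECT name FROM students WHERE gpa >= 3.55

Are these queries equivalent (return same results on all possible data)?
No, not equivalent

Query 1 returns: []
Query 2 returns: [('Frank',)]

Reason: > vs >= gives different results when gpa = 3.55 exists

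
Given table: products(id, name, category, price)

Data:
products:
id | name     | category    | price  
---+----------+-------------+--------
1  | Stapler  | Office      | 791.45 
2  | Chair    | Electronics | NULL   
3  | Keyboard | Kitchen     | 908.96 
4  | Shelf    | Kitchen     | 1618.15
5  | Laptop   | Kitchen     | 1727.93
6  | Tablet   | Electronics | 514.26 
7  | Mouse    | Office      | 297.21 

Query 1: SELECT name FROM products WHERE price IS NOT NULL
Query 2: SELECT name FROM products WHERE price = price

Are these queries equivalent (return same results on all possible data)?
Yes, equivalent

Both queries return: [('Keyboard',), ('Laptop',), ('Mouse',), ('Shelf',), ('Stapler',), ('Tablet',)]

Reason: IS NOT NULL vs self-equality (both exclude NULLs)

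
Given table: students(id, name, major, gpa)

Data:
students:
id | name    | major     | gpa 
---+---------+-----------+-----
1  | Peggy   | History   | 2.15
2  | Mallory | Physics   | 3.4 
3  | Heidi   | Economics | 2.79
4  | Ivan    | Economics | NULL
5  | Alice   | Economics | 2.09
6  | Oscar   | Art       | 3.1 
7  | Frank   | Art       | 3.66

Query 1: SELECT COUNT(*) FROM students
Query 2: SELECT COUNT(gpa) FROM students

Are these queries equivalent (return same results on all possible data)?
No, not equivalent

Query 1 returns: [(7,)]
Query 2 returns: [(6,)]

Reason: COUNT(*) includes NULLs, COUNT(column) excludes them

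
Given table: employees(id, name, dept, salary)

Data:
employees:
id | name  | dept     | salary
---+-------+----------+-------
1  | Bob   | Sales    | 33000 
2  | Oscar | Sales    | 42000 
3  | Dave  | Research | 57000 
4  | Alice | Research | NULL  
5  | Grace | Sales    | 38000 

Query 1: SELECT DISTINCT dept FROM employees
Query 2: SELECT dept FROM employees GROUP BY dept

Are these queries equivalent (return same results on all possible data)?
Yes, equivalent

Both queries return: [('Research',), ('Sales',)]

Reason: Both get unique depts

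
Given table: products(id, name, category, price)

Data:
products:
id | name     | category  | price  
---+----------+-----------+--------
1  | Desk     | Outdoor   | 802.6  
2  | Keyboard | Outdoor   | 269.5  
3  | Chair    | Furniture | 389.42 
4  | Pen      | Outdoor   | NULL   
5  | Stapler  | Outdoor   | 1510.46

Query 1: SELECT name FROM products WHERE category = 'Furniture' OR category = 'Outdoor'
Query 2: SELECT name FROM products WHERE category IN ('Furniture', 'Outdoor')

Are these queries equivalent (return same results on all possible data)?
Yes, equivalent

Both queries return: [('Chair',), ('Desk',), ('Keyboard',), ('Pen',), ('Stapler',)]

Reason: OR vs IN are equivalent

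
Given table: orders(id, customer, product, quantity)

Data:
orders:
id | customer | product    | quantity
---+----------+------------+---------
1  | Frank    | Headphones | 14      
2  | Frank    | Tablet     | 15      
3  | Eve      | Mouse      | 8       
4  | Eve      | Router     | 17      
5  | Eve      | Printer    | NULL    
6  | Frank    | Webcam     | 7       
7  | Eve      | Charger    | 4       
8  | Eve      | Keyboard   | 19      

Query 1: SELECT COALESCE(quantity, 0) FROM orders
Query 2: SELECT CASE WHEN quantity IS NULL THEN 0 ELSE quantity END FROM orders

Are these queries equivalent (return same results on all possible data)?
Yes, equivalent

Both queries return: [(0,), (4,), (7,), (8,), (14,), (15,), (17,), (19,)]

Reason: COALESCE vs CASE for NULL handling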